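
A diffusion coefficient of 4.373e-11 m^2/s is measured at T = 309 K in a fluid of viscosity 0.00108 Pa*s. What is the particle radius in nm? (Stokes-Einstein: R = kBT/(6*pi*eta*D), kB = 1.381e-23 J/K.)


Stokes-Einstein: R = kB*T / (6*pi*eta*D)
R = 1.381e-23 * 309 / (6 * pi * 0.00108 * 4.373e-11)
R = 4.79345e-09 m = 4.79 nm

4.79


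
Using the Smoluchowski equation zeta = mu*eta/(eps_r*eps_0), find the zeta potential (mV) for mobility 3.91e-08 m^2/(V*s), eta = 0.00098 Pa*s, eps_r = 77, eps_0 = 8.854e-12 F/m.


Smoluchowski equation: zeta = mu * eta / (eps_r * eps_0)
zeta = 3.91e-08 * 0.00098 / (77 * 8.854e-12)
zeta = 0.056205 V = 56.2 mV

56.2


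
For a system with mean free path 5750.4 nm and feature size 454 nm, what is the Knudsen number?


Knudsen number Kn = lambda / L
Kn = 5750.4 / 454
Kn = 12.6661

12.6661


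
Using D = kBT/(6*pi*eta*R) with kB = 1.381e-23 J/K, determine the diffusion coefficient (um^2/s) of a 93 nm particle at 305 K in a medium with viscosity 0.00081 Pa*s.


Radius R = 93/2 = 46.5 nm = 4.65e-08 m
D = kB*T / (6*pi*eta*R)
D = 1.381e-23 * 305 / (6 * pi * 0.00081 * 4.65e-08)
D = 5.93273e-12 m^2/s = 5.933 um^2/s

5.933


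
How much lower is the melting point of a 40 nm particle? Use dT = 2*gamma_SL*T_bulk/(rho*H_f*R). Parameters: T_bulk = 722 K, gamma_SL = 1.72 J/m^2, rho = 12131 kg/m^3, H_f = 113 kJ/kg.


Radius R = 40/2 = 20 nm = 2e-08 m
Convert H_f = 113 kJ/kg = 113000 J/kg
dT = 2 * gamma_SL * T_bulk / (rho * H_f * R)
dT = 2 * 1.72 * 722 / (12131 * 113000 * 2e-08)
dT = 90.6 K

90.6


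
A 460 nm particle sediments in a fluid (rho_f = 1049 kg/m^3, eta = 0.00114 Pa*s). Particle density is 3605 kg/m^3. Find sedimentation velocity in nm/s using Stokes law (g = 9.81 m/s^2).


Radius R = 460/2 nm = 2.3e-07 m
Density difference = 3605 - 1049 = 2556 kg/m^3
v = 2 * R^2 * (rho_p - rho_f) * g / (9 * eta)
v = 2 * (2.3e-07)^2 * 2556 * 9.81 / (9 * 0.00114)
v = 2.58564e-07 m/s = 258.5641 nm/s

258.5641


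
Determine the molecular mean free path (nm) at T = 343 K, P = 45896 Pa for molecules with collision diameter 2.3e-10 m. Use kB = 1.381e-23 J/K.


Mean free path: lambda = kB*T / (sqrt(2) * pi * d^2 * P)
lambda = 1.381e-23 * 343 / (sqrt(2) * pi * (2.3e-10)^2 * 45896)
lambda = 4.39129e-07 m
lambda = 439.13 nm

439.13


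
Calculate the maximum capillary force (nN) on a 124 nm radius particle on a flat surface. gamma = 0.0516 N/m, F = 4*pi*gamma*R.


Convert radius: R = 124 nm = 1.24e-07 m
F = 4 * pi * gamma * R
F = 4 * pi * 0.0516 * 1.24e-07
F = 8.04047e-08 N = 80.4047 nN

80.4047


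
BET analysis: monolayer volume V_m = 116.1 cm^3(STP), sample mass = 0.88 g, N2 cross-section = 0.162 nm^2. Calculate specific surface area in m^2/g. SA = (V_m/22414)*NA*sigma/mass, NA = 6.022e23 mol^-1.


Number of moles in monolayer = V_m / 22414 = 116.1 / 22414 = 0.0051798
Number of molecules = moles * NA = 0.0051798 * 6.022e23
SA = molecules * sigma / mass
SA = (116.1 / 22414) * 6.022e23 * 0.162e-18 / 0.88
SA = 574.2 m^2/g

574.2


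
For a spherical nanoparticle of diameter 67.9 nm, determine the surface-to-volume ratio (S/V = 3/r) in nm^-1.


Radius r = 67.9/2 = 33.95 nm
S/V = 3 / r = 3 / 33.95
S/V = 0.0884 nm^-1

0.0884


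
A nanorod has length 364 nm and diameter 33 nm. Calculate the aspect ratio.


Aspect ratio AR = length / diameter
AR = 364 / 33
AR = 11.03

11.03


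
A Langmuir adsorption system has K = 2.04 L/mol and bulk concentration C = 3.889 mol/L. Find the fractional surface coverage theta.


Langmuir isotherm: theta = K*C / (1 + K*C)
K*C = 2.04 * 3.889 = 7.93356
theta = 7.93356 / (1 + 7.93356) = 7.93356 / 8.93356
theta = 0.8881

0.8881


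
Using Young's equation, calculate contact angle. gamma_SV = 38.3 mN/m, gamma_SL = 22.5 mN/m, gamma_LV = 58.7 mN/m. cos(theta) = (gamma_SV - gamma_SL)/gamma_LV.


cos(theta) = (gamma_SV - gamma_SL) / gamma_LV
cos(theta) = (38.3 - 22.5) / 58.7
cos(theta) = 0.269165
theta = arccos(0.269165) = 74.39 degrees

74.39


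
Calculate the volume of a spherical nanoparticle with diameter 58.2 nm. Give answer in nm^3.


Radius r = 58.2/2 = 29.1 nm
Volume V = (4/3) * pi * r^3
V = (4/3) * pi * (29.1)^3
V = 103220.88 nm^3

103220.88


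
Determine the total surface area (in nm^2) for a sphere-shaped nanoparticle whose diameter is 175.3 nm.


Radius r = 175.3/2 = 87.65 nm
Surface area SA = 4 * pi * r^2
SA = 4 * pi * (87.65)^2
SA = 96541.42 nm^2

96541.42


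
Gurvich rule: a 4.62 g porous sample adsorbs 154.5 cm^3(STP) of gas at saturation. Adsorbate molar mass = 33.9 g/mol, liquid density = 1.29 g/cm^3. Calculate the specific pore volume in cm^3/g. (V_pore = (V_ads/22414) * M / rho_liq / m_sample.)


Moles adsorbed n = V_ads / 22414 = 154.5 / 22414 = 6.893013e-03 mol
Liquid volume V_liq = n * M / rho_liq = 6.893013e-03 * 33.9 / 1.29 = 0.18114 cm^3
Specific pore volume V_pore = V_liq / m_sample = 0.18114 / 4.62
V_pore = 0.0392 cm^3/g

0.0392


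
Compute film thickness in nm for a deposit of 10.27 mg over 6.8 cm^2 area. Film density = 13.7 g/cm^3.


Convert: m = 10.27 mg = 1.0270e-05 kg, A = 6.8 cm^2 = 6.8000e-04 m^2, rho = 13.7 g/cm^3 = 13700 kg/m^3
t = m / (A * rho)
t = 1.0270e-05 / (6.8000e-04 * 13700)
t = 1.1024e-06 m = 1102.4 nm

1102.4


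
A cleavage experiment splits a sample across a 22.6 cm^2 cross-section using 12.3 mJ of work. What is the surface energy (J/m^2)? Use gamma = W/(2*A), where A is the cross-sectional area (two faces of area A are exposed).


Convert: A = 22.6 cm^2 = 0.00226 m^2, W = 12.3 mJ = 0.0123 J
Cleaving exposes two faces of area A, so total new surface = 2*A and gamma = W / (2*A)
gamma = 0.0123 / (2 * 0.00226)
gamma = 2.721 J/m^2

2.721


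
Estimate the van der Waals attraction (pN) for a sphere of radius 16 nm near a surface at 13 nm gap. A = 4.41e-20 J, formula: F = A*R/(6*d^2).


Convert to SI: R = 16 nm = 1.6e-08 m, d = 13 nm = 1.3e-08 m
F = A * R / (6 * d^2)
F = 4.41e-20 * 1.6e-08 / (6 * (1.3e-08)^2)
F = 6.95858e-13 N = 0.696 pN

0.696


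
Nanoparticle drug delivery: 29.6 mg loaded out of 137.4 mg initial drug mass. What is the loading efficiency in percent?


Drug loading efficiency = (drug loaded / drug initial) * 100
DLE = 29.6 / 137.4 * 100
DLE = 0.2154 * 100
DLE = 21.54%

21.54


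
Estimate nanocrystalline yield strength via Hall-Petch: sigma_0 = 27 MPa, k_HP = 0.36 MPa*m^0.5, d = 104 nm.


d = 104 nm = 1.04e-07 m
sqrt(d) = 0.0003224903
Hall-Petch contribution = k / sqrt(d) = 0.36 / 0.0003224903 = 1116.3 MPa
sigma = sigma_0 + k/sqrt(d) = 27 + 1116.3 = 1143.3 MPa

1143.3


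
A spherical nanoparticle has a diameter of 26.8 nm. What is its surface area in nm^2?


Radius r = 26.8/2 = 13.4 nm
Surface area SA = 4 * pi * r^2
SA = 4 * pi * (13.4)^2
SA = 2256.42 nm^2

2256.42


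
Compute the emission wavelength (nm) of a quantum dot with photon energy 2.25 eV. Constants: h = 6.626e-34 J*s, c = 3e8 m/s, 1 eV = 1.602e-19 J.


Convert energy: E = 2.25 eV = 2.25 * 1.602e-19 = 3.6045e-19 J
lambda = h*c / E = 6.626e-34 * 3e8 / 3.6045e-19
lambda = 5.51477e-07 m = 551.5 nm

551.5


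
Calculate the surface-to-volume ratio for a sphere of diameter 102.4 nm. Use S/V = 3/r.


Radius r = 102.4/2 = 51.2 nm
S/V = 3 / r = 3 / 51.2
S/V = 0.0586 nm^-1

0.0586


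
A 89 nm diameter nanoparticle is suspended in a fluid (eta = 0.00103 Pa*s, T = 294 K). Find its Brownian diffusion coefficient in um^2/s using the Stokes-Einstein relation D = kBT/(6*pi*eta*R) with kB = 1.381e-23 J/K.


Radius R = 89/2 = 44.5 nm = 4.45e-08 m
D = kB*T / (6*pi*eta*R)
D = 1.381e-23 * 294 / (6 * pi * 0.00103 * 4.45e-08)
D = 4.6994e-12 m^2/s = 4.699 um^2/s

4.699


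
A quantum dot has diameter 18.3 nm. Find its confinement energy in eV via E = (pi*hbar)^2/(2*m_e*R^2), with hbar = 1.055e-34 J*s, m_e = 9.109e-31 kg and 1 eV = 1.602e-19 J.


Radius R = 18.3/2 = 9.15 nm = 9.15e-09 m
E = (pi * 1.055e-34)^2 / (2 * 9.109e-31 * (9.15e-09)^2)
E(J) = 7.20214e-22
E = E(J) / 1.602e-19 = 0.0045 eV

0.0045


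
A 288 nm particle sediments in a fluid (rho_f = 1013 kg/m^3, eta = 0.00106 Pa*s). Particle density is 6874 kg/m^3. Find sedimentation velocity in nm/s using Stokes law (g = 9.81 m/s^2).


Radius R = 288/2 nm = 1.44e-07 m
Density difference = 6874 - 1013 = 5861 kg/m^3
v = 2 * R^2 * (rho_p - rho_f) * g / (9 * eta)
v = 2 * (1.44e-07)^2 * 5861 * 9.81 / (9 * 0.00106)
v = 2.49947e-07 m/s = 249.9467 nm/s

249.9467


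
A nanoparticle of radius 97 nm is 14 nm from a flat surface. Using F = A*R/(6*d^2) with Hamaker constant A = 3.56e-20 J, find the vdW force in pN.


Convert to SI: R = 97 nm = 9.7e-08 m, d = 14 nm = 1.4e-08 m
F = A * R / (6 * d^2)
F = 3.56e-20 * 9.7e-08 / (6 * (1.4e-08)^2)
F = 2.93639e-12 N = 2.936 pN

2.936


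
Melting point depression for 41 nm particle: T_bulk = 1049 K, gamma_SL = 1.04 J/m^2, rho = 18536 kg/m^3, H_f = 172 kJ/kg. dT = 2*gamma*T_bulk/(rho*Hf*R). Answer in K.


Radius R = 41/2 = 20.5 nm = 2.05e-08 m
Convert H_f = 172 kJ/kg = 172000 J/kg
dT = 2 * gamma_SL * T_bulk / (rho * H_f * R)
dT = 2 * 1.04 * 1049 / (18536 * 172000 * 2.05e-08)
dT = 33.4 K

33.4


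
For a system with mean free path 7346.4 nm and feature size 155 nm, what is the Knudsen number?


Knudsen number Kn = lambda / L
Kn = 7346.4 / 155
Kn = 47.3961

47.3961


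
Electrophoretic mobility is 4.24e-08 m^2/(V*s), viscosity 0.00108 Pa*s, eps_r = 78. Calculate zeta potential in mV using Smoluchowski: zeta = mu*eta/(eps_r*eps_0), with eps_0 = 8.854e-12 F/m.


Smoluchowski equation: zeta = mu * eta / (eps_r * eps_0)
zeta = 4.24e-08 * 0.00108 / (78 * 8.854e-12)
zeta = 0.066306 V = 66.31 mV

66.31


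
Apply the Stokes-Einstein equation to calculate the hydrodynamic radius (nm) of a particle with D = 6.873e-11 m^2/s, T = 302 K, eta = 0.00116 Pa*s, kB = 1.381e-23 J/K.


Stokes-Einstein: R = kB*T / (6*pi*eta*D)
R = 1.381e-23 * 302 / (6 * pi * 0.00116 * 6.873e-11)
R = 2.77521e-09 m = 2.78 nm

2.78


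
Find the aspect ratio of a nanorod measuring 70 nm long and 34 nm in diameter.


Aspect ratio AR = length / diameter
AR = 70 / 34
AR = 2.06

2.06


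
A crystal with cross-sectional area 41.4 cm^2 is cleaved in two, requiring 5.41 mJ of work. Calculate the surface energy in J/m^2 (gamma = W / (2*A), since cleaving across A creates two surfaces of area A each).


Convert: A = 41.4 cm^2 = 0.00414 m^2, W = 5.41 mJ = 0.00541 J
Cleaving exposes two faces of area A, so total new surface = 2*A and gamma = W / (2*A)
gamma = 0.00541 / (2 * 0.00414)
gamma = 0.653 J/m^2

0.653


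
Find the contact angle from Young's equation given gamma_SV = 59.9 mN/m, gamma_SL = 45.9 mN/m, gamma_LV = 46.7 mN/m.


cos(theta) = (gamma_SV - gamma_SL) / gamma_LV
cos(theta) = (59.9 - 45.9) / 46.7
cos(theta) = 0.299786
theta = arccos(0.299786) = 72.56 degrees

72.56


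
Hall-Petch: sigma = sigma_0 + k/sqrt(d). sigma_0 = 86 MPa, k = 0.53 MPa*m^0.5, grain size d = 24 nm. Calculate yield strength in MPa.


d = 24 nm = 2.4e-08 m
sqrt(d) = 0.0001549193
Hall-Petch contribution = k / sqrt(d) = 0.53 / 0.0001549193 = 3421.1 MPa
sigma = sigma_0 + k/sqrt(d) = 86 + 3421.1 = 3507.1 MPa

3507.1


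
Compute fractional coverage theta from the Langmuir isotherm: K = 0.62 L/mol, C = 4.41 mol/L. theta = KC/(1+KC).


Langmuir isotherm: theta = K*C / (1 + K*C)
K*C = 0.62 * 4.41 = 2.7342
theta = 2.7342 / (1 + 2.7342) = 2.7342 / 3.7342
theta = 0.7322

0.7322


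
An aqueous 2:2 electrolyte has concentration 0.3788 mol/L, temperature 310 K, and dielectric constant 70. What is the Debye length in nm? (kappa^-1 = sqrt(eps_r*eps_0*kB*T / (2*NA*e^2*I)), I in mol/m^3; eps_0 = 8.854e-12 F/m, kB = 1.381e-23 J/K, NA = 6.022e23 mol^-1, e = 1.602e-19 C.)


Ionic strength I = 0.3788 * 2^2 * 1000 = 1515.2 mol/m^3
kappa^-1 = sqrt(70 * 8.854e-12 * 1.381e-23 * 310 / (2 * 6.022e23 * (1.602e-19)^2 * 1515.2))
kappa^-1 = 0.238 nm

0.238


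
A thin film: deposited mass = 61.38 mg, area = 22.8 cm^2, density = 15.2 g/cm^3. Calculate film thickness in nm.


Convert: m = 61.38 mg = 6.1380e-05 kg, A = 22.8 cm^2 = 2.2800e-03 m^2, rho = 15.2 g/cm^3 = 15200 kg/m^3
t = m / (A * rho)
t = 6.1380e-05 / (2.2800e-03 * 15200)
t = 1.7711e-06 m = 1771.1 nm

1771.1


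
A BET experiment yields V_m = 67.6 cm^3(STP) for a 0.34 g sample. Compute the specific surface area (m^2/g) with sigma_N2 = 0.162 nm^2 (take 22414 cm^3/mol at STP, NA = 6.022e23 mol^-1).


Number of moles in monolayer = V_m / 22414 = 67.6 / 22414 = 0.00301597
Number of molecules = moles * NA = 0.00301597 * 6.022e23
SA = molecules * sigma / mass
SA = (67.6 / 22414) * 6.022e23 * 0.162e-18 / 0.34
SA = 865.4 m^2/g

865.4


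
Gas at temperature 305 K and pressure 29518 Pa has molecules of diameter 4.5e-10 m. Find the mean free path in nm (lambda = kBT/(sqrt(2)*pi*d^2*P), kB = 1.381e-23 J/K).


Mean free path: lambda = kB*T / (sqrt(2) * pi * d^2 * P)
lambda = 1.381e-23 * 305 / (sqrt(2) * pi * (4.5e-10)^2 * 29518)
lambda = 1.58605e-07 m
lambda = 158.6 nm

158.6


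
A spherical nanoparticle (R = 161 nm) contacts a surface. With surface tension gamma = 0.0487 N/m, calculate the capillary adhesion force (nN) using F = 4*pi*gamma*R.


Convert radius: R = 161 nm = 1.61e-07 m
F = 4 * pi * gamma * R
F = 4 * pi * 0.0487 * 1.61e-07
F = 9.85291e-08 N = 98.5291 nN

98.5291


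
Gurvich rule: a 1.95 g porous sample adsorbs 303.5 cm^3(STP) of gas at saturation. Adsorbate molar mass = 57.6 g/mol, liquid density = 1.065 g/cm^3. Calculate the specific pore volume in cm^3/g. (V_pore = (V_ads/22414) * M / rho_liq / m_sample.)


Moles adsorbed n = V_ads / 22414 = 303.5 / 22414 = 1.354064e-02 mol
Liquid volume V_liq = n * M / rho_liq = 1.354064e-02 * 57.6 / 1.065 = 0.73234 cm^3
Specific pore volume V_pore = V_liq / m_sample = 0.73234 / 1.95
V_pore = 0.3756 cm^3/g

0.3756


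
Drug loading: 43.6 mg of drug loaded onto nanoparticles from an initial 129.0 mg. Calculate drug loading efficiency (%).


Drug loading efficiency = (drug loaded / drug initial) * 100
DLE = 43.6 / 129.0 * 100
DLE = 0.338 * 100
DLE = 33.8%

33.8


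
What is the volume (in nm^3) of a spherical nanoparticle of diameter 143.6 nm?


Radius r = 143.6/2 = 71.8 nm
Volume V = (4/3) * pi * r^3
V = (4/3) * pi * (71.8)^3
V = 1550464.91 nm^3

1550464.91


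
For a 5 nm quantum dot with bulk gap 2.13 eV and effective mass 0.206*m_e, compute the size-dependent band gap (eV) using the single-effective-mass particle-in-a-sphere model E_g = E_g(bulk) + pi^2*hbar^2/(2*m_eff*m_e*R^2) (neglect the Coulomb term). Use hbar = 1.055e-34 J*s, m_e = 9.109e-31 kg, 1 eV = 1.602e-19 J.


Radius R = 5/2 nm = 2.5e-09 m
Confinement energy dE = pi^2 * hbar^2 / (2 * m_eff * m_e * R^2)
dE = pi^2 * (1.055e-34)^2 / (2 * 0.206 * 9.109e-31 * (2.5e-09)^2) J, divided by 1.602e-19 J/eV
dE = 0.2923 eV
Total band gap = E_g(bulk) + dE = 2.13 + 0.2923 = 2.4223 eV

2.4223


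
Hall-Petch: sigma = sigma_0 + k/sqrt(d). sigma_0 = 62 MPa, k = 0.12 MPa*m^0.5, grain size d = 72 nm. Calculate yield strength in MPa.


d = 72 nm = 7.2e-08 m
sqrt(d) = 0.0002683282
Hall-Petch contribution = k / sqrt(d) = 0.12 / 0.0002683282 = 447.2 MPa
sigma = sigma_0 + k/sqrt(d) = 62 + 447.2 = 509.2 MPa

509.2


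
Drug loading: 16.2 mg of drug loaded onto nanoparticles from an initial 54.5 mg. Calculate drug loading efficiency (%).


Drug loading efficiency = (drug loaded / drug initial) * 100
DLE = 16.2 / 54.5 * 100
DLE = 0.2972 * 100
DLE = 29.72%

29.72


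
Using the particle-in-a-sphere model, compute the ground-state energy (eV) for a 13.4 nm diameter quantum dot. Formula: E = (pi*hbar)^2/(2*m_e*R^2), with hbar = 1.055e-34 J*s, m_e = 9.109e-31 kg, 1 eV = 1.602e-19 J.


Radius R = 13.4/2 = 6.7 nm = 6.7e-09 m
E = (pi * 1.055e-34)^2 / (2 * 9.109e-31 * (6.7e-09)^2)
E(J) = 1.34324e-21
E = E(J) / 1.602e-19 = 0.0084 eV

0.0084


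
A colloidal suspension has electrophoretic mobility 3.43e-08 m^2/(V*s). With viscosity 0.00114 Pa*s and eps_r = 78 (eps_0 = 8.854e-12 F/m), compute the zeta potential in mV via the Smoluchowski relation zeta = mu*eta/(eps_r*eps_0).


Smoluchowski equation: zeta = mu * eta / (eps_r * eps_0)
zeta = 3.43e-08 * 0.00114 / (78 * 8.854e-12)
zeta = 0.056619 V = 56.62 mV

56.62


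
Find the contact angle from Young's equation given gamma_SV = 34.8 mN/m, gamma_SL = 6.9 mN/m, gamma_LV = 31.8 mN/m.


cos(theta) = (gamma_SV - gamma_SL) / gamma_LV
cos(theta) = (34.8 - 6.9) / 31.8
cos(theta) = 0.877358
theta = arccos(0.877358) = 28.67 degrees

28.67


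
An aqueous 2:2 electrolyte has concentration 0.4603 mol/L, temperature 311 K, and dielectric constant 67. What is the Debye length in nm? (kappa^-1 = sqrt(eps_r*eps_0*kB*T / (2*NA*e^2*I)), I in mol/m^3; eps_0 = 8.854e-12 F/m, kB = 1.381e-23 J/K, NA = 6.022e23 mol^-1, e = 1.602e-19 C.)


Ionic strength I = 0.4603 * 2^2 * 1000 = 1841.2 mol/m^3
kappa^-1 = sqrt(67 * 8.854e-12 * 1.381e-23 * 311 / (2 * 6.022e23 * (1.602e-19)^2 * 1841.2))
kappa^-1 = 0.212 nm

0.212


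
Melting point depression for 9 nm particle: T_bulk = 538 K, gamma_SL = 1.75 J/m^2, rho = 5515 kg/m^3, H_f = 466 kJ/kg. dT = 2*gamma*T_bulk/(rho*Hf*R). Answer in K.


Radius R = 9/2 = 4.5 nm = 4.5e-09 m
Convert H_f = 466 kJ/kg = 466000 J/kg
dT = 2 * gamma_SL * T_bulk / (rho * H_f * R)
dT = 2 * 1.75 * 538 / (5515 * 466000 * 4.5e-09)
dT = 162.8 K

162.8


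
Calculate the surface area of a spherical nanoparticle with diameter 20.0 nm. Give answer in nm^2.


Radius r = 20.0/2 = 10 nm
Surface area SA = 4 * pi * r^2
SA = 4 * pi * (10)^2
SA = 1256.64 nm^2

1256.64


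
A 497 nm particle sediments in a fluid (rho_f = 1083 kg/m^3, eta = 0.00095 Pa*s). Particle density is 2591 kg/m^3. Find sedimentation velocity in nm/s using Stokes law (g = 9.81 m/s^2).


Radius R = 497/2 nm = 2.485e-07 m
Density difference = 2591 - 1083 = 1508 kg/m^3
v = 2 * R^2 * (rho_p - rho_f) * g / (9 * eta)
v = 2 * (2.485e-07)^2 * 1508 * 9.81 / (9 * 0.00095)
v = 2.13691e-07 m/s = 213.6914 nm/s

213.6914


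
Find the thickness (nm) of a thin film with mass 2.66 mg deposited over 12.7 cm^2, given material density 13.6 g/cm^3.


Convert: m = 2.66 mg = 2.6600e-06 kg, A = 12.7 cm^2 = 1.2700e-03 m^2, rho = 13.6 g/cm^3 = 13600 kg/m^3
t = m / (A * rho)
t = 2.6600e-06 / (1.2700e-03 * 13600)
t = 1.5401e-07 m = 154.0 nm

154.0


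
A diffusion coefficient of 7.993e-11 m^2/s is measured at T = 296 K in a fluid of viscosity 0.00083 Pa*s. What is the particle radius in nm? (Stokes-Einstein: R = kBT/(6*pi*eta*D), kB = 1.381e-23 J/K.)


Stokes-Einstein: R = kB*T / (6*pi*eta*D)
R = 1.381e-23 * 296 / (6 * pi * 0.00083 * 7.993e-11)
R = 3.26886e-09 m = 3.27 nm

3.27


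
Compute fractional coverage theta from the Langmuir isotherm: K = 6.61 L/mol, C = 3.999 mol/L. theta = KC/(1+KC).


Langmuir isotherm: theta = K*C / (1 + K*C)
K*C = 6.61 * 3.999 = 26.43339
theta = 26.43339 / (1 + 26.43339) = 26.43339 / 27.43339
theta = 0.9635

0.9635


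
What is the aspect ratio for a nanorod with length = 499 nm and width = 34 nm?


Aspect ratio AR = length / diameter
AR = 499 / 34
AR = 14.68

14.68


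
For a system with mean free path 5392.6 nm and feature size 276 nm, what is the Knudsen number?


Knudsen number Kn = lambda / L
Kn = 5392.6 / 276
Kn = 19.5384

19.5384


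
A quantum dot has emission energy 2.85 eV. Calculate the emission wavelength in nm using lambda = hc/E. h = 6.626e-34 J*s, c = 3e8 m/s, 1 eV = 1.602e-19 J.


Convert energy: E = 2.85 eV = 2.85 * 1.602e-19 = 4.5657e-19 J
lambda = h*c / E = 6.626e-34 * 3e8 / 4.5657e-19
lambda = 4.35377e-07 m = 435.4 nm

435.4


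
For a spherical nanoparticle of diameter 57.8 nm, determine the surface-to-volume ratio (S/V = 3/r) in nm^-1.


Radius r = 57.8/2 = 28.9 nm
S/V = 3 / r = 3 / 28.9
S/V = 0.1038 nm^-1

0.1038


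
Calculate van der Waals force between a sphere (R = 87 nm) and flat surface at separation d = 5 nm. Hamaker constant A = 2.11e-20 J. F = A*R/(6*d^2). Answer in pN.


Convert to SI: R = 87 nm = 8.7e-08 m, d = 5 nm = 5e-09 m
F = A * R / (6 * d^2)
F = 2.11e-20 * 8.7e-08 / (6 * (5e-09)^2)
F = 1.2238e-11 N = 12.238 pN

12.238


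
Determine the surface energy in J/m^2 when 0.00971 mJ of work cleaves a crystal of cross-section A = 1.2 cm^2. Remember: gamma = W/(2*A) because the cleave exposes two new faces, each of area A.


Convert: A = 1.2 cm^2 = 0.00012 m^2, W = 0.00971 mJ = 9.71e-06 J
Cleaving exposes two faces of area A, so total new surface = 2*A and gamma = W / (2*A)
gamma = 9.71e-06 / (2 * 0.00012)
gamma = 0.04 J/m^2

0.04


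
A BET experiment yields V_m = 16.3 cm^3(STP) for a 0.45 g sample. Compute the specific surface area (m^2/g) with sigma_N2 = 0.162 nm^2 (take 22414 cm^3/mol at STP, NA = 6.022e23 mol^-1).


Number of moles in monolayer = V_m / 22414 = 16.3 / 22414 = 0.00072722
Number of molecules = moles * NA = 0.00072722 * 6.022e23
SA = molecules * sigma / mass
SA = (16.3 / 22414) * 6.022e23 * 0.162e-18 / 0.45
SA = 157.7 m^2/g

157.7


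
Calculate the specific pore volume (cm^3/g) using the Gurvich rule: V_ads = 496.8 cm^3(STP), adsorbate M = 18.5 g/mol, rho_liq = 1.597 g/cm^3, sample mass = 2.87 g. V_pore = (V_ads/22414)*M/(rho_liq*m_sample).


Moles adsorbed n = V_ads / 22414 = 496.8 / 22414 = 2.216472e-02 mol
Liquid volume V_liq = n * M / rho_liq = 2.216472e-02 * 18.5 / 1.597 = 0.25676 cm^3
Specific pore volume V_pore = V_liq / m_sample = 0.25676 / 2.87
V_pore = 0.0895 cm^3/g

0.0895


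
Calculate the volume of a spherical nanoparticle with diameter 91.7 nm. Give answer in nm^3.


Radius r = 91.7/2 = 45.85 nm
Volume V = (4/3) * pi * r^3
V = (4/3) * pi * (45.85)^3
V = 403744.51 nm^3

403744.51


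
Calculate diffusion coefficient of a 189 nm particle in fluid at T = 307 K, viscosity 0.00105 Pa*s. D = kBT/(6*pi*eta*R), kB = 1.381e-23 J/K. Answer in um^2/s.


Radius R = 189/2 = 94.5 nm = 9.45e-08 m
D = kB*T / (6*pi*eta*R)
D = 1.381e-23 * 307 / (6 * pi * 0.00105 * 9.45e-08)
D = 2.26678e-12 m^2/s = 2.267 um^2/s

2.267


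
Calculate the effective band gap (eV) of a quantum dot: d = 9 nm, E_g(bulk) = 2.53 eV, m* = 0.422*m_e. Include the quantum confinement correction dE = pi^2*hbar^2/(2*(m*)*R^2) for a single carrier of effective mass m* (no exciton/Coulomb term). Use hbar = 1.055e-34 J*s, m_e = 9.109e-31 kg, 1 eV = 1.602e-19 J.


Radius R = 9/2 nm = 4.5e-09 m
Confinement energy dE = pi^2 * hbar^2 / (2 * m_eff * m_e * R^2)
dE = pi^2 * (1.055e-34)^2 / (2 * 0.422 * 9.109e-31 * (4.5e-09)^2) J, divided by 1.602e-19 J/eV
dE = 0.044 eV
Total band gap = E_g(bulk) + dE = 2.53 + 0.044 = 2.574 eV

2.574


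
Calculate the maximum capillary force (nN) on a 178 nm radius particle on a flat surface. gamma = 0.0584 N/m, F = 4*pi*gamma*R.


Convert radius: R = 178 nm = 1.78e-07 m
F = 4 * pi * gamma * R
F = 4 * pi * 0.0584 * 1.78e-07
F = 1.3063e-07 N = 130.6299 nN

130.6299


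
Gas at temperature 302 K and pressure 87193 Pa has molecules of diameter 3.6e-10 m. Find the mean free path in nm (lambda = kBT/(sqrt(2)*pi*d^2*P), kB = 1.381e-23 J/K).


Mean free path: lambda = kB*T / (sqrt(2) * pi * d^2 * P)
lambda = 1.381e-23 * 302 / (sqrt(2) * pi * (3.6e-10)^2 * 87193)
lambda = 8.30709e-08 m
lambda = 83.07 nm

83.07


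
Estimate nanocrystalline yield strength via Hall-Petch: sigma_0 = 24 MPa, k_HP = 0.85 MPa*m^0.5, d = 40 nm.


d = 40 nm = 4e-08 m
sqrt(d) = 0.0002
Hall-Petch contribution = k / sqrt(d) = 0.85 / 0.0002 = 4250.0 MPa
sigma = sigma_0 + k/sqrt(d) = 24 + 4250.0 = 4274.0 MPa

4274.0


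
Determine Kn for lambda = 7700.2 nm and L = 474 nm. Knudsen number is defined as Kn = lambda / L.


Knudsen number Kn = lambda / L
Kn = 7700.2 / 474
Kn = 16.2451

16.2451


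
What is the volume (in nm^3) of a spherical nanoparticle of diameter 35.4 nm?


Radius r = 35.4/2 = 17.7 nm
Volume V = (4/3) * pi * r^3
V = (4/3) * pi * (17.7)^3
V = 23227.82 nm^3

23227.82


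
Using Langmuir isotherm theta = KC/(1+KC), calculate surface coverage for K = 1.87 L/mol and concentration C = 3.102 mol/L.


Langmuir isotherm: theta = K*C / (1 + K*C)
K*C = 1.87 * 3.102 = 5.80074
theta = 5.80074 / (1 + 5.80074) = 5.80074 / 6.80074
theta = 0.853

0.853


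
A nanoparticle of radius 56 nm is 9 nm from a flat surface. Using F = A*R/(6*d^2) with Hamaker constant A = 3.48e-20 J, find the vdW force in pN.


Convert to SI: R = 56 nm = 5.6e-08 m, d = 9 nm = 9e-09 m
F = A * R / (6 * d^2)
F = 3.48e-20 * 5.6e-08 / (6 * (9e-09)^2)
F = 4.00988e-12 N = 4.01 pN

4.01


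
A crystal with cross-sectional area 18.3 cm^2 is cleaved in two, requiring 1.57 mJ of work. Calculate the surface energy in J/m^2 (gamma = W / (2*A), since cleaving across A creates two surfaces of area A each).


Convert: A = 18.3 cm^2 = 0.00183 m^2, W = 1.57 mJ = 0.00157 J
Cleaving exposes two faces of area A, so total new surface = 2*A and gamma = W / (2*A)
gamma = 0.00157 / (2 * 0.00183)
gamma = 0.429 J/m^2

0.429


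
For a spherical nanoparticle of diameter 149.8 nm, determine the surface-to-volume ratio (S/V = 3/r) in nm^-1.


Radius r = 149.8/2 = 74.9 nm
S/V = 3 / r = 3 / 74.9
S/V = 0.0401 nm^-1

0.0401


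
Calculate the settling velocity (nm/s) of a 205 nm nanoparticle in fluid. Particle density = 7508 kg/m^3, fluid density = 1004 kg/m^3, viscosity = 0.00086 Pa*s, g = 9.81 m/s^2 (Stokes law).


Radius R = 205/2 nm = 1.025e-07 m
Density difference = 7508 - 1004 = 6504 kg/m^3
v = 2 * R^2 * (rho_p - rho_f) * g / (9 * eta)
v = 2 * (1.025e-07)^2 * 6504 * 9.81 / (9 * 0.00086)
v = 1.73215e-07 m/s = 173.2153 nm/s

173.2153


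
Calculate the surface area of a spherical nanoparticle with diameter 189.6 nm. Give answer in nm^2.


Radius r = 189.6/2 = 94.8 nm
Surface area SA = 4 * pi * r^2
SA = 4 * pi * (94.8)^2
SA = 112934.48 nm^2

112934.48


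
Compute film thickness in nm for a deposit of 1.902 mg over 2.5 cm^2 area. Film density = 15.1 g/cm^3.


Convert: m = 1.902 mg = 1.9020e-06 kg, A = 2.5 cm^2 = 2.5000e-04 m^2, rho = 15.1 g/cm^3 = 15100 kg/m^3
t = m / (A * rho)
t = 1.9020e-06 / (2.5000e-04 * 15100)
t = 5.0384e-07 m = 503.8 nm

503.8


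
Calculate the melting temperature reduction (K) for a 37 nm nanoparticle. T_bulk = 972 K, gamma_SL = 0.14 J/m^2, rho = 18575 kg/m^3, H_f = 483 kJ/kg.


Radius R = 37/2 = 18.5 nm = 1.85e-08 m
Convert H_f = 483 kJ/kg = 483000 J/kg
dT = 2 * gamma_SL * T_bulk / (rho * H_f * R)
dT = 2 * 0.14 * 972 / (18575 * 483000 * 1.85e-08)
dT = 1.6 K

1.6


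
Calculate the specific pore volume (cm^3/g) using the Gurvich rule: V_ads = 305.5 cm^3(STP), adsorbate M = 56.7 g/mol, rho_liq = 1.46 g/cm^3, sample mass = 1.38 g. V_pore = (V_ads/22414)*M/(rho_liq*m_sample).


Moles adsorbed n = V_ads / 22414 = 305.5 / 22414 = 1.362987e-02 mol
Liquid volume V_liq = n * M / rho_liq = 1.362987e-02 * 56.7 / 1.46 = 0.52932 cm^3
Specific pore volume V_pore = V_liq / m_sample = 0.52932 / 1.38
V_pore = 0.3836 cm^3/g

0.3836


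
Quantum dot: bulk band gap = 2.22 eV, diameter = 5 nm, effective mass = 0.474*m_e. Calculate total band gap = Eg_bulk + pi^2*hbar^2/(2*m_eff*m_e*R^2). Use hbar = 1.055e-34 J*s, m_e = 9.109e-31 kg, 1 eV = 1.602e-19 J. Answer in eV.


Radius R = 5/2 nm = 2.5e-09 m
Confinement energy dE = pi^2 * hbar^2 / (2 * m_eff * m_e * R^2)
dE = pi^2 * (1.055e-34)^2 / (2 * 0.474 * 9.109e-31 * (2.5e-09)^2) J, divided by 1.602e-19 J/eV
dE = 0.1271 eV
Total band gap = E_g(bulk) + dE = 2.22 + 0.1271 = 2.3471 eV

2.3471


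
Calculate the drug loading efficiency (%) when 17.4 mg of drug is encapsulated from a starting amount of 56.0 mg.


Drug loading efficiency = (drug loaded / drug initial) * 100
DLE = 17.4 / 56.0 * 100
DLE = 0.3107 * 100
DLE = 31.07%

31.07


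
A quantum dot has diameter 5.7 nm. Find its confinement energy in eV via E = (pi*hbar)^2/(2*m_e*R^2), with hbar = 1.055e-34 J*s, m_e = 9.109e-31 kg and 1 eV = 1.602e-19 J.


Radius R = 5.7/2 = 2.85 nm = 2.85e-09 m
E = (pi * 1.055e-34)^2 / (2 * 9.109e-31 * (2.85e-09)^2)
E(J) = 7.42359e-21
E = E(J) / 1.602e-19 = 0.0463 eV

0.0463


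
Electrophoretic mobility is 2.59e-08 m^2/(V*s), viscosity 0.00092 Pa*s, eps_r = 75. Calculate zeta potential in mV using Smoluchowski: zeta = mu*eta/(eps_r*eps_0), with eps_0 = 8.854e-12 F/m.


Smoluchowski equation: zeta = mu * eta / (eps_r * eps_0)
zeta = 2.59e-08 * 0.00092 / (75 * 8.854e-12)
zeta = 0.035883 V = 35.88 mV

35.88


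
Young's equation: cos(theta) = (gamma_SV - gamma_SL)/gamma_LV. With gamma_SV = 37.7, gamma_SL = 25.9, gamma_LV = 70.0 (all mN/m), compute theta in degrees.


cos(theta) = (gamma_SV - gamma_SL) / gamma_LV
cos(theta) = (37.7 - 25.9) / 70.0
cos(theta) = 0.168571
theta = arccos(0.168571) = 80.3 degrees

80.3


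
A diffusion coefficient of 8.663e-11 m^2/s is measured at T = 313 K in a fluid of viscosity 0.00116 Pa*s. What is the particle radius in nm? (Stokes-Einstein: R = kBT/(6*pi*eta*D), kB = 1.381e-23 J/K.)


Stokes-Einstein: R = kB*T / (6*pi*eta*D)
R = 1.381e-23 * 313 / (6 * pi * 0.00116 * 8.663e-11)
R = 2.28197e-09 m = 2.28 nm

2.28


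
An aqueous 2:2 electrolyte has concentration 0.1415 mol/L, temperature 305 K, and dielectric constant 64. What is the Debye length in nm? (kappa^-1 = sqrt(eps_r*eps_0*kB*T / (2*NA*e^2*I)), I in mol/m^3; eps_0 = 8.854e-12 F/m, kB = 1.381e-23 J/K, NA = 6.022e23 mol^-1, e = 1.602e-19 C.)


Ionic strength I = 0.1415 * 2^2 * 1000 = 566 mol/m^3
kappa^-1 = sqrt(64 * 8.854e-12 * 1.381e-23 * 305 / (2 * 6.022e23 * (1.602e-19)^2 * 566))
kappa^-1 = 0.369 nm

0.369


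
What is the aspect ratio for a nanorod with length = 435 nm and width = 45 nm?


Aspect ratio AR = length / diameter
AR = 435 / 45
AR = 9.67

9.67


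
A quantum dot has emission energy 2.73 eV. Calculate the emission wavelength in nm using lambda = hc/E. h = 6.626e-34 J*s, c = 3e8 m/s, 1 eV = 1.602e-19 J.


Convert energy: E = 2.73 eV = 2.73 * 1.602e-19 = 4.37346e-19 J
lambda = h*c / E = 6.626e-34 * 3e8 / 4.37346e-19
lambda = 4.54514e-07 m = 454.5 nm

454.5


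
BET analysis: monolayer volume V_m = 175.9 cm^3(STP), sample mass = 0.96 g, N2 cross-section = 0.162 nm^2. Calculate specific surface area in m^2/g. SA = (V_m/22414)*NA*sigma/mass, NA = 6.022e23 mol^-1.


Number of moles in monolayer = V_m / 22414 = 175.9 / 22414 = 0.00784777
Number of molecules = moles * NA = 0.00784777 * 6.022e23
SA = molecules * sigma / mass
SA = (175.9 / 22414) * 6.022e23 * 0.162e-18 / 0.96
SA = 797.5 m^2/g

797.5


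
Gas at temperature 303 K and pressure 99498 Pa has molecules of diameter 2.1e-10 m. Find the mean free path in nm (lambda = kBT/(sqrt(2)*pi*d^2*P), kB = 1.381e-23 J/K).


Mean free path: lambda = kB*T / (sqrt(2) * pi * d^2 * P)
lambda = 1.381e-23 * 303 / (sqrt(2) * pi * (2.1e-10)^2 * 99498)
lambda = 2.14644e-07 m
lambda = 214.64 nm

214.64


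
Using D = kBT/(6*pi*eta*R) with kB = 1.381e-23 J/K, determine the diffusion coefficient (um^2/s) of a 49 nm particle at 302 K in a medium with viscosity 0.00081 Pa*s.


Radius R = 49/2 = 24.5 nm = 2.45e-08 m
D = kB*T / (6*pi*eta*R)
D = 1.381e-23 * 302 / (6 * pi * 0.00081 * 2.45e-08)
D = 1.11493e-11 m^2/s = 11.149 um^2/s

11.149


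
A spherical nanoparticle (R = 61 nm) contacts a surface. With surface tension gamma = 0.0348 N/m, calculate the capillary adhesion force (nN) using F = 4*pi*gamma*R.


Convert radius: R = 61 nm = 6.1e-08 m
F = 4 * pi * gamma * R
F = 4 * pi * 0.0348 * 6.1e-08
F = 2.66759e-08 N = 26.6759 nN

26.6759


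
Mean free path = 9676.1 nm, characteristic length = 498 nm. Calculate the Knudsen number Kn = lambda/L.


Knudsen number Kn = lambda / L
Kn = 9676.1 / 498
Kn = 19.4299

19.4299


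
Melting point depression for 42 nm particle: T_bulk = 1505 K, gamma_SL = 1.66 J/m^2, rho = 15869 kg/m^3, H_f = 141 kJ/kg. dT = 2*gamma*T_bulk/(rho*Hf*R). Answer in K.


Radius R = 42/2 = 21 nm = 2.1e-08 m
Convert H_f = 141 kJ/kg = 141000 J/kg
dT = 2 * gamma_SL * T_bulk / (rho * H_f * R)
dT = 2 * 1.66 * 1505 / (15869 * 141000 * 2.1e-08)
dT = 106.3 K

106.3


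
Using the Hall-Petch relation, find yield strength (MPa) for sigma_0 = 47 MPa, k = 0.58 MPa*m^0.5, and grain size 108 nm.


d = 108 nm = 1.08e-07 m
sqrt(d) = 0.0003286335
Hall-Petch contribution = k / sqrt(d) = 0.58 / 0.0003286335 = 1764.9 MPa
sigma = sigma_0 + k/sqrt(d) = 47 + 1764.9 = 1811.9 MPa

1811.9


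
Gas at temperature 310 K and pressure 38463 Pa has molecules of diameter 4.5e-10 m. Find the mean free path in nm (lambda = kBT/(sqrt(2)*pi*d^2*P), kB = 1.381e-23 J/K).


Mean free path: lambda = kB*T / (sqrt(2) * pi * d^2 * P)
lambda = 1.381e-23 * 310 / (sqrt(2) * pi * (4.5e-10)^2 * 38463)
lambda = 1.23715e-07 m
lambda = 123.71 nm

123.71


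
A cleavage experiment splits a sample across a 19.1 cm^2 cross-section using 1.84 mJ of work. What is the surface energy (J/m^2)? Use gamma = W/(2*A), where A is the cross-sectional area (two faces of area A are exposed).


Convert: A = 19.1 cm^2 = 0.00191 m^2, W = 1.84 mJ = 0.00184 J
Cleaving exposes two faces of area A, so total new surface = 2*A and gamma = W / (2*A)
gamma = 0.00184 / (2 * 0.00191)
gamma = 0.482 J/m^2

0.482


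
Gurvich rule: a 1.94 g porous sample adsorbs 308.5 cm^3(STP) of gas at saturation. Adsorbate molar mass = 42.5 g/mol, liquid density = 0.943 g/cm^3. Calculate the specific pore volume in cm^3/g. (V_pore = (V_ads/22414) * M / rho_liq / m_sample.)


Moles adsorbed n = V_ads / 22414 = 308.5 / 22414 = 1.376372e-02 mol
Liquid volume V_liq = n * M / rho_liq = 1.376372e-02 * 42.5 / 0.943 = 0.62032 cm^3
Specific pore volume V_pore = V_liq / m_sample = 0.62032 / 1.94
V_pore = 0.3198 cm^3/g

0.3198


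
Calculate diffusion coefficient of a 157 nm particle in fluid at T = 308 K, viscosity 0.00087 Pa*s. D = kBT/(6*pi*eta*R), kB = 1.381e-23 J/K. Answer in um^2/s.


Radius R = 157/2 = 78.5 nm = 7.85e-08 m
D = kB*T / (6*pi*eta*R)
D = 1.381e-23 * 308 / (6 * pi * 0.00087 * 7.85e-08)
D = 3.30411e-12 m^2/s = 3.304 um^2/s

3.304


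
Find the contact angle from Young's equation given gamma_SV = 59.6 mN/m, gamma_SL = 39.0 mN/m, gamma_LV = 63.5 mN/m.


cos(theta) = (gamma_SV - gamma_SL) / gamma_LV
cos(theta) = (59.6 - 39.0) / 63.5
cos(theta) = 0.324409
theta = arccos(0.324409) = 71.07 degrees

71.07


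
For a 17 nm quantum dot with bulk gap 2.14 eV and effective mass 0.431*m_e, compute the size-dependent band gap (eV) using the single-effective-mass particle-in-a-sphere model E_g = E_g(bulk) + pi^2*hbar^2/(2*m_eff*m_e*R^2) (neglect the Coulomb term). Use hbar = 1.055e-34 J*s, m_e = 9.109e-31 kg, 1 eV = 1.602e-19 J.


Radius R = 17/2 nm = 8.5e-09 m
Confinement energy dE = pi^2 * hbar^2 / (2 * m_eff * m_e * R^2)
dE = pi^2 * (1.055e-34)^2 / (2 * 0.431 * 9.109e-31 * (8.5e-09)^2) J, divided by 1.602e-19 J/eV
dE = 0.0121 eV
Total band gap = E_g(bulk) + dE = 2.14 + 0.0121 = 2.1521 eV

2.1521


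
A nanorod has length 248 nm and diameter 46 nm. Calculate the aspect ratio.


Aspect ratio AR = length / diameter
AR = 248 / 46
AR = 5.39

5.39


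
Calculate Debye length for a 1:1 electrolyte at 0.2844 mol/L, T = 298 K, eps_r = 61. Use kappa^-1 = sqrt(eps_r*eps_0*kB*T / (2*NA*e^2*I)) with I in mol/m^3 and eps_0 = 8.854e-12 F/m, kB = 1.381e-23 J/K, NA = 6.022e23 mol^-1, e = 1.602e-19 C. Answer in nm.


Ionic strength I = 0.2844 * 1^2 * 1000 = 284.4 mol/m^3
kappa^-1 = sqrt(61 * 8.854e-12 * 1.381e-23 * 298 / (2 * 6.022e23 * (1.602e-19)^2 * 284.4))
kappa^-1 = 0.503 nm

0.503


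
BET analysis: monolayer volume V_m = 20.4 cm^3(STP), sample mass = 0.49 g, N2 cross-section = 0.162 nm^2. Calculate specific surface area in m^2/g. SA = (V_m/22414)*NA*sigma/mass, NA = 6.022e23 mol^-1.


Number of moles in monolayer = V_m / 22414 = 20.4 / 22414 = 0.00091015
Number of molecules = moles * NA = 0.00091015 * 6.022e23
SA = molecules * sigma / mass
SA = (20.4 / 22414) * 6.022e23 * 0.162e-18 / 0.49
SA = 181.2 m^2/g

181.2


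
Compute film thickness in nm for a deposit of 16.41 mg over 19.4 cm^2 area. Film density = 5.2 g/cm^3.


Convert: m = 16.41 mg = 1.6410e-05 kg, A = 19.4 cm^2 = 1.9400e-03 m^2, rho = 5.2 g/cm^3 = 5200 kg/m^3
t = m / (A * rho)
t = 1.6410e-05 / (1.9400e-03 * 5200)
t = 1.6267e-06 m = 1626.7 nm

1626.7


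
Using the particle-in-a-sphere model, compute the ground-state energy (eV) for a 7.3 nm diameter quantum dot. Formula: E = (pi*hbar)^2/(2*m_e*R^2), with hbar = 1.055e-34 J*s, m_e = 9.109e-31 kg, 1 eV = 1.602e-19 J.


Radius R = 7.3/2 = 3.65 nm = 3.65e-09 m
E = (pi * 1.055e-34)^2 / (2 * 9.109e-31 * (3.65e-09)^2)
E(J) = 4.52604e-21
E = E(J) / 1.602e-19 = 0.0283 eV

0.0283


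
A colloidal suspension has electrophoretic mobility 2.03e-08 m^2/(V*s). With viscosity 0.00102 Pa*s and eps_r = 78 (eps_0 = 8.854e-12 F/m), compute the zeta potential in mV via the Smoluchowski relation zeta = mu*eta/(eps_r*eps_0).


Smoluchowski equation: zeta = mu * eta / (eps_r * eps_0)
zeta = 2.03e-08 * 0.00102 / (78 * 8.854e-12)
zeta = 0.029982 V = 29.98 mV

29.98


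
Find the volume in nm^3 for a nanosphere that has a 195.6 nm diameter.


Radius r = 195.6/2 = 97.8 nm
Volume V = (4/3) * pi * r^3
V = (4/3) * pi * (97.8)^3
V = 3918367.57 nm^3

3918367.57


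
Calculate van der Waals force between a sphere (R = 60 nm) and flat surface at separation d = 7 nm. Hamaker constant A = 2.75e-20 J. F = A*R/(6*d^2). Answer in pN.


Convert to SI: R = 60 nm = 6e-08 m, d = 7 nm = 7e-09 m
F = A * R / (6 * d^2)
F = 2.75e-20 * 6e-08 / (6 * (7e-09)^2)
F = 5.61224e-12 N = 5.612 pN

5.612


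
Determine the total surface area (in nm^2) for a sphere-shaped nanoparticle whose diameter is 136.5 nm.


Radius r = 136.5/2 = 68.25 nm
Surface area SA = 4 * pi * r^2
SA = 4 * pi * (68.25)^2
SA = 58534.94 nm^2

58534.94


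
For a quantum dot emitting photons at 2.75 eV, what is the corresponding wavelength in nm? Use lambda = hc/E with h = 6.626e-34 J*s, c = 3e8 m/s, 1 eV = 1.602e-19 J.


Convert energy: E = 2.75 eV = 2.75 * 1.602e-19 = 4.4055e-19 J
lambda = h*c / E = 6.626e-34 * 3e8 / 4.4055e-19
lambda = 4.51209e-07 m = 451.2 nm

451.2


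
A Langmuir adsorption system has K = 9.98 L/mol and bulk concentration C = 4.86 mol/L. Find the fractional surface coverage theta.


Langmuir isotherm: theta = K*C / (1 + K*C)
K*C = 9.98 * 4.86 = 48.5028
theta = 48.5028 / (1 + 48.5028) = 48.5028 / 49.5028
theta = 0.9798

0.9798


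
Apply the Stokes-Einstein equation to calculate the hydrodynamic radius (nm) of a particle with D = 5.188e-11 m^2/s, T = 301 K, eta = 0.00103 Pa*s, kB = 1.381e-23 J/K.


Stokes-Einstein: R = kB*T / (6*pi*eta*D)
R = 1.381e-23 * 301 / (6 * pi * 0.00103 * 5.188e-11)
R = 4.12688e-09 m = 4.13 nm

4.13


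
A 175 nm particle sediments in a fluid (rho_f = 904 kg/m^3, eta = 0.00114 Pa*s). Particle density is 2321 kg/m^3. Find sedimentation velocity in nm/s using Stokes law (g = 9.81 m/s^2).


Radius R = 175/2 nm = 8.75e-08 m
Density difference = 2321 - 904 = 1417 kg/m^3
v = 2 * R^2 * (rho_p - rho_f) * g / (9 * eta)
v = 2 * (8.75e-08)^2 * 1417 * 9.81 / (9 * 0.00114)
v = 2.07462e-08 m/s = 20.7462 nm/s

20.7462


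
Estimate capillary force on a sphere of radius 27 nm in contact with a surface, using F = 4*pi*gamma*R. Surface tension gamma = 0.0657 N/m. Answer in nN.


Convert radius: R = 27 nm = 2.7e-08 m
F = 4 * pi * gamma * R
F = 4 * pi * 0.0657 * 2.7e-08
F = 2.22915e-08 N = 22.2915 nN

22.2915


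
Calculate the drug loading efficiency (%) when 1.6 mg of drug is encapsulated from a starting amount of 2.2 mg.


Drug loading efficiency = (drug loaded / drug initial) * 100
DLE = 1.6 / 2.2 * 100
DLE = 0.7273 * 100
DLE = 72.73%

72.73


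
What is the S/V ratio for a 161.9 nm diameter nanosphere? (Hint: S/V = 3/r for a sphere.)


Radius r = 161.9/2 = 80.95 nm
S/V = 3 / r = 3 / 80.95
S/V = 0.0371 nm^-1

0.0371


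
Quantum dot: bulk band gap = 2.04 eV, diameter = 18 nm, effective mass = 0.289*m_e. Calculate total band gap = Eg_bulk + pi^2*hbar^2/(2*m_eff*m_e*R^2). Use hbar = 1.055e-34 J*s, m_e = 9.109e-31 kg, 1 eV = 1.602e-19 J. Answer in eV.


Radius R = 18/2 nm = 9e-09 m
Confinement energy dE = pi^2 * hbar^2 / (2 * m_eff * m_e * R^2)
dE = pi^2 * (1.055e-34)^2 / (2 * 0.289 * 9.109e-31 * (9e-09)^2) J, divided by 1.602e-19 J/eV
dE = 0.0161 eV
Total band gap = E_g(bulk) + dE = 2.04 + 0.0161 = 2.0561 eV

2.0561
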